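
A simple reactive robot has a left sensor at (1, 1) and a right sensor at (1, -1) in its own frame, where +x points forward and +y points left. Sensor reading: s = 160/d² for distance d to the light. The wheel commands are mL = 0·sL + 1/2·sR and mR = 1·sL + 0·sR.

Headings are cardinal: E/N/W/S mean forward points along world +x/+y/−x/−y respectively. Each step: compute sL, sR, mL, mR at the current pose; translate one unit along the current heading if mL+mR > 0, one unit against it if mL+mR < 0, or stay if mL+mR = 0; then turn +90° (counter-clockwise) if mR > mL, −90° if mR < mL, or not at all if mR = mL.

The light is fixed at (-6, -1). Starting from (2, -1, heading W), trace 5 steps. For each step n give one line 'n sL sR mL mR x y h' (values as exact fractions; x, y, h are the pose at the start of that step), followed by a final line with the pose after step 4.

0 16/5 16/5 8/5 16/5 2 -1 W
1 32/13 160/37 80/37 32/13 1 -1 S
2 5/2 40/17 20/17 5/2 1 -2 E
3 160/49 160/81 80/81 160/49 2 -2 N
4 16/5 16/5 8/5 16/5 2 -1 W
final 1 -1 S

n=0: pose=(2,-1,W); sL=16/5, sR=16/5; mL=8/5, mR=16/5; mL+mR=24/5 → advance +1; mR−mL=8/5 → turn +1·90°
n=1: pose=(1,-1,S); sL=32/13, sR=160/37; mL=80/37, mR=32/13; mL+mR=2224/481 → advance +1; mR−mL=144/481 → turn +1·90°
n=2: pose=(1,-2,E); sL=5/2, sR=40/17; mL=20/17, mR=5/2; mL+mR=125/34 → advance +1; mR−mL=45/34 → turn +1·90°
n=3: pose=(2,-2,N); sL=160/49, sR=160/81; mL=80/81, mR=160/49; mL+mR=16880/3969 → advance +1; mR−mL=9040/3969 → turn +1·90°
n=4: pose=(2,-1,W); sL=16/5, sR=16/5; mL=8/5, mR=16/5; mL+mR=24/5 → advance +1; mR−mL=8/5 → turn +1·90°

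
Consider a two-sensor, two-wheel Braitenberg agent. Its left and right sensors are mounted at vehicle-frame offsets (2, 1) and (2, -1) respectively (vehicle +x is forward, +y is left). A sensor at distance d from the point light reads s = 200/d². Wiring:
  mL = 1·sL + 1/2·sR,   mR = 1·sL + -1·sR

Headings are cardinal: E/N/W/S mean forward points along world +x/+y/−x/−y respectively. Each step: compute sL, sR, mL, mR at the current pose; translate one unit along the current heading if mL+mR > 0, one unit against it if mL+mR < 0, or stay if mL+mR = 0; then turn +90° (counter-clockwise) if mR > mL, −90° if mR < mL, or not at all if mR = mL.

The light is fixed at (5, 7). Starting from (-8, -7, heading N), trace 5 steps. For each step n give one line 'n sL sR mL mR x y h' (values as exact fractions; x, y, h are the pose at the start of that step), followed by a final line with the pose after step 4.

n=0: pose=(-8,-7,N); sL=10/17, sR=25/36; mL=1145/1224, mR=-65/612; mL+mR=1015/1224 → advance +1; mR−mL=-25/24 → turn -1·90°
n=1: pose=(-8,-6,E); sL=40/53, sR=200/317; mL=17980/16801, mR=2080/16801; mL+mR=20060/16801 → advance +1; mR−mL=-300/317 → turn -1·90°
n=2: pose=(-7,-6,S); sL=100/173, sR=100/197; mL=28350/34081, mR=2400/34081; mL+mR=30750/34081 → advance +1; mR−mL=-150/197 → turn -1·90°
n=3: pose=(-7,-7,W); sL=200/421, sR=40/73; mL=23020/30733, mR=-2240/30733; mL+mR=20780/30733 → advance +1; mR−mL=-60/73 → turn -1·90°
n=4: pose=(-8,-7,N); sL=10/17, sR=25/36; mL=1145/1224, mR=-65/612; mL+mR=1015/1224 → advance +1; mR−mL=-25/24 → turn -1·90°

0 10/17 25/36 1145/1224 -65/612 -8 -7 N
1 40/53 200/317 17980/16801 2080/16801 -8 -6 E
2 100/173 100/197 28350/34081 2400/34081 -7 -6 S
3 200/421 40/73 23020/30733 -2240/30733 -7 -7 W
4 10/17 25/36 1145/1224 -65/612 -8 -7 N
final -8 -6 E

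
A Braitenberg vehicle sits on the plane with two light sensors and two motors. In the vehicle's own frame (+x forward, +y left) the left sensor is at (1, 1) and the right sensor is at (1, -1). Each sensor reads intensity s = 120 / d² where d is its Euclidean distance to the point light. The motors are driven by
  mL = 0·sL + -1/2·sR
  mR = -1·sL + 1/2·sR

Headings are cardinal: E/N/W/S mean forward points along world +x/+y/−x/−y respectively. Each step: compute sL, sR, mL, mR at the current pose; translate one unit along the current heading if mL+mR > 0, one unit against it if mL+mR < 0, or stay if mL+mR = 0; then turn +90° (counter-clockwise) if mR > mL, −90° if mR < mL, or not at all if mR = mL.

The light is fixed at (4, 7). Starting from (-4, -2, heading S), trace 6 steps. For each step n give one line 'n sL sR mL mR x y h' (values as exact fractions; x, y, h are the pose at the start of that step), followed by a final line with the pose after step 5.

0 120/149 120/181 -60/181 -12780/26969 -4 -2 S
1 20/27 12/13 -6/13 -98/351 -4 -1 W
2 40/39 24/29 -12/29 -692/1131 -3 -1 S
3 15/16 6/5 -3/5 -27/80 -3 0 W
4 120/89 120/113 -60/113 -8220/10057 -2 0 S
5 60/49 60/37 -30/37 -750/1813 -2 1 W
final -1 1 S

n=0: pose=(-4,-2,S); sL=120/149, sR=120/181; mL=-60/181, mR=-12780/26969; mL+mR=-120/149 → advance -1; mR−mL=-3840/26969 → turn -1·90°
n=1: pose=(-4,-1,W); sL=20/27, sR=12/13; mL=-6/13, mR=-98/351; mL+mR=-20/27 → advance -1; mR−mL=64/351 → turn +1·90°
n=2: pose=(-3,-1,S); sL=40/39, sR=24/29; mL=-12/29, mR=-692/1131; mL+mR=-40/39 → advance -1; mR−mL=-224/1131 → turn -1·90°
n=3: pose=(-3,0,W); sL=15/16, sR=6/5; mL=-3/5, mR=-27/80; mL+mR=-15/16 → advance -1; mR−mL=21/80 → turn +1·90°
n=4: pose=(-2,0,S); sL=120/89, sR=120/113; mL=-60/113, mR=-8220/10057; mL+mR=-120/89 → advance -1; mR−mL=-2880/10057 → turn -1·90°
n=5: pose=(-2,1,W); sL=60/49, sR=60/37; mL=-30/37, mR=-750/1813; mL+mR=-60/49 → advance -1; mR−mL=720/1813 → turn +1·90°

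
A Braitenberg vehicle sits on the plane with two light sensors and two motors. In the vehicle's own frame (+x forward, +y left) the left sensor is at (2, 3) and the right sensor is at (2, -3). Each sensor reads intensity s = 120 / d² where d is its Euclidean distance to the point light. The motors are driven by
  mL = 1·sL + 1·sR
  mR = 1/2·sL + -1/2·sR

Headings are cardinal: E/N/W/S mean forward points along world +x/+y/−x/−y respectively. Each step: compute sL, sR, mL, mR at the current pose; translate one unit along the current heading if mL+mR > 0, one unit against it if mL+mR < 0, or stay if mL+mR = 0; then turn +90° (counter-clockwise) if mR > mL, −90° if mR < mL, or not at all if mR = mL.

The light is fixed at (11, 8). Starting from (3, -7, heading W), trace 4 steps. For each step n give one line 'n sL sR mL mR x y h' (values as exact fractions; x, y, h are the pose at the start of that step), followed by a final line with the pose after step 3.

n=0: pose=(3,-7,W); sL=15/53, sR=30/61; mL=2505/3233, mR=-675/6466; mL+mR=4335/6466 → advance +1; mR−mL=-5685/6466 → turn -1·90°
n=1: pose=(2,-7,N); sL=120/313, sR=24/41; mL=12432/12833, mR=-1296/12833; mL+mR=11136/12833 → advance +1; mR−mL=-13728/12833 → turn -1·90°
n=2: pose=(2,-6,E); sL=12/17, sR=60/169; mL=3048/2873, mR=504/2873; mL+mR=3552/2873 → advance +1; mR−mL=-2544/2873 → turn -1·90°
n=3: pose=(3,-6,S); sL=120/281, sR=120/377; mL=78960/105937, mR=5760/105937; mL+mR=84720/105937 → advance +1; mR−mL=-73200/105937 → turn -1·90°

0 15/53 30/61 2505/3233 -675/6466 3 -7 W
1 120/313 24/41 12432/12833 -1296/12833 2 -7 N
2 12/17 60/169 3048/2873 504/2873 2 -6 E
3 120/281 120/377 78960/105937 5760/105937 3 -6 S
final 3 -7 W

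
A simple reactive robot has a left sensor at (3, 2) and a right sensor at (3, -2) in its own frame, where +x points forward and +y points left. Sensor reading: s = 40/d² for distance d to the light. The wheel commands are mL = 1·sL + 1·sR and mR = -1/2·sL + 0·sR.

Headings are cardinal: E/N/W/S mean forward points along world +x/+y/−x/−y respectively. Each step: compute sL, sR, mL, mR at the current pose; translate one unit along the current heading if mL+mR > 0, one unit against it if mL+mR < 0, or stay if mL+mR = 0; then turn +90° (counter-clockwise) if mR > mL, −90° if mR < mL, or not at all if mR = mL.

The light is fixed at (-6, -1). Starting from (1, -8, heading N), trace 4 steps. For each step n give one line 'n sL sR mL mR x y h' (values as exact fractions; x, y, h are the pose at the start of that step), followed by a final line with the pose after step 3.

0 40/41 40/97 5520/3977 -20/41 1 -8 N
1 10/29 10/41 700/1189 -5/29 1 -7 E
2 40/181 40/117 11920/21177 -20/181 2 -7 S
3 20/53 4/5 312/265 -10/53 2 -8 W
final 1 -8 N

n=0: pose=(1,-8,N); sL=40/41, sR=40/97; mL=5520/3977, mR=-20/41; mL+mR=3580/3977 → advance +1; mR−mL=-7460/3977 → turn -1·90°
n=1: pose=(1,-7,E); sL=10/29, sR=10/41; mL=700/1189, mR=-5/29; mL+mR=495/1189 → advance +1; mR−mL=-905/1189 → turn -1·90°
n=2: pose=(2,-7,S); sL=40/181, sR=40/117; mL=11920/21177, mR=-20/181; mL+mR=9580/21177 → advance +1; mR−mL=-14260/21177 → turn -1·90°
n=3: pose=(2,-8,W); sL=20/53, sR=4/5; mL=312/265, mR=-10/53; mL+mR=262/265 → advance +1; mR−mL=-362/265 → turn -1·90°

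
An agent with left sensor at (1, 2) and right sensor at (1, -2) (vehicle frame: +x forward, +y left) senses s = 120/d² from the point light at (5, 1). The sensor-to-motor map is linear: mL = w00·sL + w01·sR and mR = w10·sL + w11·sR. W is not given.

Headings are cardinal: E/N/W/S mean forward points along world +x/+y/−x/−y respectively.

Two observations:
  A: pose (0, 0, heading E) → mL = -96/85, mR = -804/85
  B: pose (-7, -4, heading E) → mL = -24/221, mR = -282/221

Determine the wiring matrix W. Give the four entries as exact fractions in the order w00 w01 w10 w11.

-1/2 1/2 -1 -1/2

obs A: pose=(0,0,E) → sL=120/17, sR=24/5, mL=-96/85, mR=-804/85
obs B: pose=(-7,-4,E) → sL=12/13, sR=12/17, mL=-24/221, mR=-282/221
sensor matrix S = [[120/17, 24/5], [12/13, 12/17]]; det S = 10368/18785
solve [mL_A; mL_B] = S·[w00; w01] and [mR_A; mR_B] = S·[w10; w11]:
  w00 = -1/2, w01 = 1/2, w10 = -1, w11 = -1/2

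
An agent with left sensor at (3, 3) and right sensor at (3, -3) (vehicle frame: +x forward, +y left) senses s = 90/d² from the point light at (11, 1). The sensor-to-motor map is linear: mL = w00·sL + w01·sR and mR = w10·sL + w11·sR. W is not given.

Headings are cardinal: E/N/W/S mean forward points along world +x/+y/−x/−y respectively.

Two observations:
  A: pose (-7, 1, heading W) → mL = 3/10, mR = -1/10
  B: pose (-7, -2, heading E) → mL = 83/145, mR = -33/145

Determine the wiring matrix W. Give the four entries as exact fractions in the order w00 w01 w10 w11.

1 1/2 -1 1/2

obs A: pose=(-7,1,W) → sL=1/5, sR=1/5, mL=3/10, mR=-1/10
obs B: pose=(-7,-2,E) → sL=2/5, sR=10/29, mL=83/145, mR=-33/145
sensor matrix S = [[1/5, 1/5], [2/5, 10/29]]; det S = -8/725
solve [mL_A; mL_B] = S·[w00; w01] and [mR_A; mR_B] = S·[w10; w11]:
  w00 = 1, w01 = 1/2, w10 = -1, w11 = 1/2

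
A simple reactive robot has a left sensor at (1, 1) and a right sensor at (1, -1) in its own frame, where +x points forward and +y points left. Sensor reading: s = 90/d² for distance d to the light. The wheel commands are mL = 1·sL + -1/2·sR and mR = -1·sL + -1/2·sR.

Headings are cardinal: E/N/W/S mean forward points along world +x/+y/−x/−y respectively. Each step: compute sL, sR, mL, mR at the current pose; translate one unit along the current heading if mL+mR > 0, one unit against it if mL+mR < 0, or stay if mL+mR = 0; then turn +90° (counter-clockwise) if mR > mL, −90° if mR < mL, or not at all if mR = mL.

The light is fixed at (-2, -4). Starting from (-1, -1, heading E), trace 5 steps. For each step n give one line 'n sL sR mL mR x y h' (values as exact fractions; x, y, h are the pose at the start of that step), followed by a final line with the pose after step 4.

n=0: pose=(-1,-1,E); sL=9/2, sR=45/4; mL=-9/8, mR=-81/8; mL+mR=-45/4 → advance -1; mR−mL=-9 → turn -1·90°
n=1: pose=(-2,-1,S); sL=18, sR=18; mL=9, mR=-27; mL+mR=-18 → advance -1; mR−mL=-36 → turn -1·90°
n=2: pose=(-2,0,W); sL=9, sR=45/13; mL=189/26, mR=-279/26; mL+mR=-45/13 → advance -1; mR−mL=-18 → turn -1·90°
n=3: pose=(-1,0,N); sL=18/5, sR=90/29; mL=297/145, mR=-747/145; mL+mR=-90/29 → advance -1; mR−mL=-36/5 → turn -1·90°
n=4: pose=(-1,-1,E); sL=9/2, sR=45/4; mL=-9/8, mR=-81/8; mL+mR=-45/4 → advance -1; mR−mL=-9 → turn -1·90°

0 9/2 45/4 -9/8 -81/8 -1 -1 E
1 18 18 9 -27 -2 -1 S
2 9 45/13 189/26 -279/26 -2 0 W
3 18/5 90/29 297/145 -747/145 -1 0 N
4 9/2 45/4 -9/8 -81/8 -1 -1 E
final -2 -1 S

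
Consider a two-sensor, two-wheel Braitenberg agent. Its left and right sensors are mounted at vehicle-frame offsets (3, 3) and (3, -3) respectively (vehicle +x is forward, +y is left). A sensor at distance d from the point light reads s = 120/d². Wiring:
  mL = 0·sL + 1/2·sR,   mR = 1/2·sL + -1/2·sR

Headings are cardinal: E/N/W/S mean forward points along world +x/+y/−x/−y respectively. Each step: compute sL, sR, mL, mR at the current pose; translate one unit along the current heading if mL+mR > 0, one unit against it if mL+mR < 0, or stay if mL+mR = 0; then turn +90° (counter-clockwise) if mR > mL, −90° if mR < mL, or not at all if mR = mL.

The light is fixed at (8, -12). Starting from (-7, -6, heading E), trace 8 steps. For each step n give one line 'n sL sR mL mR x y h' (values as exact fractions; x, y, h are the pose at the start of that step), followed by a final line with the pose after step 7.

0 8/15 40/51 20/51 -32/255 -7 -6 E
1 12/13 60/149 30/149 504/1937 -6 -6 S
2 24/37 24/25 12/25 -144/925 -6 -7 E
3 15/13 6/13 3/13 9/26 -5 -7 S
4 120/149 120/101 60/101 -2880/15049 -5 -8 E
5 60/41 60/113 30/113 2160/4633 -4 -8 S
6 40/39 40/27 20/27 -80/351 -4 -9 E
7 15/8 30/49 15/49 495/784 -3 -9 S
final -3 -10 E

n=0: pose=(-7,-6,E); sL=8/15, sR=40/51; mL=20/51, mR=-32/255; mL+mR=4/15 → advance +1; mR−mL=-44/85 → turn -1·90°
n=1: pose=(-6,-6,S); sL=12/13, sR=60/149; mL=30/149, mR=504/1937; mL+mR=6/13 → advance +1; mR−mL=114/1937 → turn +1·90°
n=2: pose=(-6,-7,E); sL=24/37, sR=24/25; mL=12/25, mR=-144/925; mL+mR=12/37 → advance +1; mR−mL=-588/925 → turn -1·90°
n=3: pose=(-5,-7,S); sL=15/13, sR=6/13; mL=3/13, mR=9/26; mL+mR=15/26 → advance +1; mR−mL=3/26 → turn +1·90°
n=4: pose=(-5,-8,E); sL=120/149, sR=120/101; mL=60/101, mR=-2880/15049; mL+mR=60/149 → advance +1; mR−mL=-11820/15049 → turn -1·90°
n=5: pose=(-4,-8,S); sL=60/41, sR=60/113; mL=30/113, mR=2160/4633; mL+mR=30/41 → advance +1; mR−mL=930/4633 → turn +1·90°
n=6: pose=(-4,-9,E); sL=40/39, sR=40/27; mL=20/27, mR=-80/351; mL+mR=20/39 → advance +1; mR−mL=-340/351 → turn -1·90°
n=7: pose=(-3,-9,S); sL=15/8, sR=30/49; mL=15/49, mR=495/784; mL+mR=15/16 → advance +1; mR−mL=255/784 → turn +1·90°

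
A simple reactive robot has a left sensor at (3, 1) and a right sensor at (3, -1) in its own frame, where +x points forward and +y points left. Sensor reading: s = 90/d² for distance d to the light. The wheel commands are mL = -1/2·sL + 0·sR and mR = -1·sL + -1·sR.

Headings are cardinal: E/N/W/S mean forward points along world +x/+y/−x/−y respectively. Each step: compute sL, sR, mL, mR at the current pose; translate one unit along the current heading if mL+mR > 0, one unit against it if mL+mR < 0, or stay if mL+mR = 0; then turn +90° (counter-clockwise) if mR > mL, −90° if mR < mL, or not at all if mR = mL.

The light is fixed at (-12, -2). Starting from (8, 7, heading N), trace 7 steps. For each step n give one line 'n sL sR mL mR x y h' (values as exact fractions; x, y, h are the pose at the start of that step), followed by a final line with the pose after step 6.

n=0: pose=(8,7,N); sL=18/101, sR=2/13; mL=-9/101, mR=-436/1313; mL+mR=-553/1313 → advance -1; mR−mL=-319/1313 → turn -1·90°
n=1: pose=(8,6,E); sL=9/61, sR=45/289; mL=-9/122, mR=-5346/17629; mL+mR=-13293/35258 → advance -1; mR−mL=-8091/35258 → turn -1·90°
n=2: pose=(7,6,S); sL=18/85, sR=90/349; mL=-9/85, mR=-13932/29665; mL+mR=-17073/29665 → advance -1; mR−mL=-10791/29665 → turn -1·90°
n=3: pose=(7,7,W); sL=9/32, sR=45/178; mL=-9/64, mR=-1521/2848; mL+mR=-3843/5696 → advance -1; mR−mL=-2241/5696 → turn -1·90°
n=4: pose=(8,7,N); sL=18/101, sR=2/13; mL=-9/101, mR=-436/1313; mL+mR=-553/1313 → advance -1; mR−mL=-319/1313 → turn -1·90°
n=5: pose=(8,6,E); sL=9/61, sR=45/289; mL=-9/122, mR=-5346/17629; mL+mR=-13293/35258 → advance -1; mR−mL=-8091/35258 → turn -1·90°
n=6: pose=(7,6,S); sL=18/85, sR=90/349; mL=-9/85, mR=-13932/29665; mL+mR=-17073/29665 → advance -1; mR−mL=-10791/29665 → turn -1·90°

0 18/101 2/13 -9/101 -436/1313 8 7 N
1 9/61 45/289 -9/122 -5346/17629 8 6 E
2 18/85 90/349 -9/85 -13932/29665 7 6 S
3 9/32 45/178 -9/64 -1521/2848 7 7 W
4 18/101 2/13 -9/101 -436/1313 8 7 N
5 9/61 45/289 -9/122 -5346/17629 8 6 E
6 18/85 90/349 -9/85 -13932/29665 7 6 S
final 7 7 W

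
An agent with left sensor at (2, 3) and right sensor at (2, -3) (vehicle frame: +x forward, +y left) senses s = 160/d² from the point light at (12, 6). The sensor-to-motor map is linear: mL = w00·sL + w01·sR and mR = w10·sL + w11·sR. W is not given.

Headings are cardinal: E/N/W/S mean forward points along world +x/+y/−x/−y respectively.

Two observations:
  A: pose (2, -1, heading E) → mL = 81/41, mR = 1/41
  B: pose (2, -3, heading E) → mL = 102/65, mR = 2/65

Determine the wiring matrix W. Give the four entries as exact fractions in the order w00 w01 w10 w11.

1/2 1 1/2 -1

obs A: pose=(2,-1,E) → sL=2, sR=40/41, mL=81/41, mR=1/41
obs B: pose=(2,-3,E) → sL=8/5, sR=10/13, mL=102/65, mR=2/65
sensor matrix S = [[2, 40/41], [8/5, 10/13]]; det S = -12/533
solve [mL_A; mL_B] = S·[w00; w01] and [mR_A; mR_B] = S·[w10; w11]:
  w00 = 1/2, w01 = 1, w10 = 1/2, w11 = -1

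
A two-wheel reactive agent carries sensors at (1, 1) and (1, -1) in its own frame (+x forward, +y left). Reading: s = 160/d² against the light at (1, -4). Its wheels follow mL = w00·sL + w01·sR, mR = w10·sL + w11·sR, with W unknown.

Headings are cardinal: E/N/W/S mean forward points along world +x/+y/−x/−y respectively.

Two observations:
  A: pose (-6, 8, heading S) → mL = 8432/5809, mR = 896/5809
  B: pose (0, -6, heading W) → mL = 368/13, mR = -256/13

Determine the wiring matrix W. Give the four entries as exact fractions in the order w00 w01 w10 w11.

obs A: pose=(-6,8,S) → sL=160/157, sR=32/37, mL=8432/5809, mR=896/5809
obs B: pose=(0,-6,W) → sL=160/13, sR=32, mL=368/13, mR=-256/13
sensor matrix S = [[160/157, 32/37], [160/13, 32]]; det S = 1658880/75517
solve [mL_A; mL_B] = S·[w00; w01] and [mR_A; mR_B] = S·[w10; w11]:
  w00 = 1, w01 = 1/2, w10 = 1, w11 = -1

1 1/2 1 -1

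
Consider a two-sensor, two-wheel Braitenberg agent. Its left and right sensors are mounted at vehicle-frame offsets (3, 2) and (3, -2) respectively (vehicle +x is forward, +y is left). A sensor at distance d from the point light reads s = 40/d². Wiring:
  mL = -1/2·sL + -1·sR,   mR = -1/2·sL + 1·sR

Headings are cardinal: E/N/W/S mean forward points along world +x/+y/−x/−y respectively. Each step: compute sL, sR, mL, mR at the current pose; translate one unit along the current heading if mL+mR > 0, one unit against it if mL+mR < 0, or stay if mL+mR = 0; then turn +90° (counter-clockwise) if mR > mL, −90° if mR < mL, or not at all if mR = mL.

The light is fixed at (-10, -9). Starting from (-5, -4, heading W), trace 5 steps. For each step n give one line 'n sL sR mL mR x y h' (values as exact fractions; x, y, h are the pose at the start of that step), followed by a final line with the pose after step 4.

0 40/13 40/53 -1580/689 -540/689 -5 -4 W
1 10/17 2 -39/17 29/17 -4 -4 S
2 8/29 40/97 -1548/2813 772/2813 -4 -3 E
3 4/9 4/13 -62/117 10/117 -5 -3 N
4 40/13 40/53 -1580/689 -540/689 -5 -4 W
final -4 -4 S

n=0: pose=(-5,-4,W); sL=40/13, sR=40/53; mL=-1580/689, mR=-540/689; mL+mR=-40/13 → advance -1; mR−mL=80/53 → turn +1·90°
n=1: pose=(-4,-4,S); sL=10/17, sR=2; mL=-39/17, mR=29/17; mL+mR=-10/17 → advance -1; mR−mL=4 → turn +1·90°
n=2: pose=(-4,-3,E); sL=8/29, sR=40/97; mL=-1548/2813, mR=772/2813; mL+mR=-8/29 → advance -1; mR−mL=80/97 → turn +1·90°
n=3: pose=(-5,-3,N); sL=4/9, sR=4/13; mL=-62/117, mR=10/117; mL+mR=-4/9 → advance -1; mR−mL=8/13 → turn +1·90°
n=4: pose=(-5,-4,W); sL=40/13, sR=40/53; mL=-1580/689, mR=-540/689; mL+mR=-40/13 → advance -1; mR−mL=80/53 → turn +1·90°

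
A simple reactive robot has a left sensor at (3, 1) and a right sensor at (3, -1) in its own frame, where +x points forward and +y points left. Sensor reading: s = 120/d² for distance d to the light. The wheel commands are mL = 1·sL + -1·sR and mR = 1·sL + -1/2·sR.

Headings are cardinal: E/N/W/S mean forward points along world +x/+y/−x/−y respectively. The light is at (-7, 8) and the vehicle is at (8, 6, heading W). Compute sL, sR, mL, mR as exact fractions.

left sensor world pos  = (5, 5); dL² = 153
right sensor world pos = (5, 7); dR² = 145
sL = 120/153 = 40/51
sR = 120/145 = 24/29
mL = 1·sL + -1·sR = -64/1479
mR = 1·sL + -1/2·sR = 548/1479

40/51 24/29 -64/1479 548/1479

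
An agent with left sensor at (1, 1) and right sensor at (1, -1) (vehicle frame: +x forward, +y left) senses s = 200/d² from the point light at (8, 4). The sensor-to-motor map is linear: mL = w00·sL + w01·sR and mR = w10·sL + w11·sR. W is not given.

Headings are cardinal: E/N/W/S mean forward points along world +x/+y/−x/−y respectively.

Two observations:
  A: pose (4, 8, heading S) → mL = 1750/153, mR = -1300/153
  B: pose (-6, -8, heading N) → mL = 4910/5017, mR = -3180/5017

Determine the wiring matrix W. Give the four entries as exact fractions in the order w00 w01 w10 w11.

obs A: pose=(4,8,S) → sL=100/9, sR=100/17, mL=1750/153, mR=-1300/153
obs B: pose=(-6,-8,N) → sL=100/173, sR=20/29, mL=4910/5017, mR=-3180/5017
sensor matrix S = [[100/9, 100/17], [100/173, 20/29]]; det S = 3272000/767601
solve [mL_A; mL_B] = S·[w00; w01] and [mR_A; mR_B] = S·[w10; w11]:
  w00 = 1/2, w01 = 1, w10 = -1/2, w11 = -1/2

1/2 1 -1/2 -1/2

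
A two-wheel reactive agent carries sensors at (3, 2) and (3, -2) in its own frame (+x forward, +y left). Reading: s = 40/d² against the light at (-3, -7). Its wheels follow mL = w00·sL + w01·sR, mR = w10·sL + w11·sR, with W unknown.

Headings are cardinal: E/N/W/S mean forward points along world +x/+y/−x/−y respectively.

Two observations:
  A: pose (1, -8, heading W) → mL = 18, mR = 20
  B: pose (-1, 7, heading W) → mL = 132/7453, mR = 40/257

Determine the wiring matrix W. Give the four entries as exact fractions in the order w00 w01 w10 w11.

-1/2 1 0 1

obs A: pose=(1,-8,W) → sL=4, sR=20, mL=18, mR=20
obs B: pose=(-1,7,W) → sL=8/29, sR=40/257, mL=132/7453, mR=40/257
sensor matrix S = [[4, 20], [8/29, 40/257]]; det S = -36480/7453
solve [mL_A; mL_B] = S·[w00; w01] and [mR_A; mR_B] = S·[w10; w11]:
  w00 = -1/2, w01 = 1, w10 = 0, w11 = 1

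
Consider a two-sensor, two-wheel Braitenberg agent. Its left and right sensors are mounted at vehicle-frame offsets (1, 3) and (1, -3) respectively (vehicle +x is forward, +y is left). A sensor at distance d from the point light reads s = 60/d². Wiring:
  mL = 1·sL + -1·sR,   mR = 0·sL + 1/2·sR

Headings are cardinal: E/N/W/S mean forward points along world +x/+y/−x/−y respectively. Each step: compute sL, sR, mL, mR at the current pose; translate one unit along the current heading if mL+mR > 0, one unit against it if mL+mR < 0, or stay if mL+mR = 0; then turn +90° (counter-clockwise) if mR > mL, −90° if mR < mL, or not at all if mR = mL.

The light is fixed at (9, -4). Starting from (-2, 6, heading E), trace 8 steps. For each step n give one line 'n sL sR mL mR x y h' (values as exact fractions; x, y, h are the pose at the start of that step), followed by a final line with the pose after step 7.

0 60/269 60/149 -7200/40081 30/149 -2 6 E
1 6/29 6/17 -72/493 3/17 -1 6 N
2 12/37 60/317 1584/11729 30/317 -1 7 W
3 3/17 15/52 -99/884 15/104 -2 7 N
4 4/15 20/123 64/615 10/123 -2 8 W
5 30/197 6/25 -432/4925 3/25 -3 8 N
6 60/269 12/85 1872/22865 6/85 -3 9 W
7 15/113 15/74 -585/8362 15/148 -4 9 N
final -4 10 W

n=0: pose=(-2,6,E); sL=60/269, sR=60/149; mL=-7200/40081, mR=30/149; mL+mR=870/40081 → advance +1; mR−mL=15270/40081 → turn +1·90°
n=1: pose=(-1,6,N); sL=6/29, sR=6/17; mL=-72/493, mR=3/17; mL+mR=15/493 → advance +1; mR−mL=159/493 → turn +1·90°
n=2: pose=(-1,7,W); sL=12/37, sR=60/317; mL=1584/11729, mR=30/317; mL+mR=2694/11729 → advance +1; mR−mL=-474/11729 → turn -1·90°
n=3: pose=(-2,7,N); sL=3/17, sR=15/52; mL=-99/884, mR=15/104; mL+mR=57/1768 → advance +1; mR−mL=453/1768 → turn +1·90°
n=4: pose=(-2,8,W); sL=4/15, sR=20/123; mL=64/615, mR=10/123; mL+mR=38/205 → advance +1; mR−mL=-14/615 → turn -1·90°
n=5: pose=(-3,8,N); sL=30/197, sR=6/25; mL=-432/4925, mR=3/25; mL+mR=159/4925 → advance +1; mR−mL=1023/4925 → turn +1·90°
n=6: pose=(-3,9,W); sL=60/269, sR=12/85; mL=1872/22865, mR=6/85; mL+mR=3486/22865 → advance +1; mR−mL=-258/22865 → turn -1·90°
n=7: pose=(-4,9,N); sL=15/113, sR=15/74; mL=-585/8362, mR=15/148; mL+mR=525/16724 → advance +1; mR−mL=2865/16724 → turn +1·90°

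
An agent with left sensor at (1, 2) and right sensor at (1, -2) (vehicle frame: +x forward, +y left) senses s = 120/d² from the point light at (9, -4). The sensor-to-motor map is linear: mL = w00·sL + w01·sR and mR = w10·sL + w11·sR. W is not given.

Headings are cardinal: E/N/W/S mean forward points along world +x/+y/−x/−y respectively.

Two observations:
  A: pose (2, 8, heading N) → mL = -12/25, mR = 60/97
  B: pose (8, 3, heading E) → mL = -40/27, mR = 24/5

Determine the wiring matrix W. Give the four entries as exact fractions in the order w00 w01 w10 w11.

-1 0 0 1

obs A: pose=(2,8,N) → sL=12/25, sR=60/97, mL=-12/25, mR=60/97
obs B: pose=(8,3,E) → sL=40/27, sR=24/5, mL=-40/27, mR=24/5
sensor matrix S = [[12/25, 60/97], [40/27, 24/5]]; det S = 151424/109125
solve [mL_A; mL_B] = S·[w00; w01] and [mR_A; mR_B] = S·[w10; w11]:
  w00 = -1, w01 = 0, w10 = 0, w11 = 1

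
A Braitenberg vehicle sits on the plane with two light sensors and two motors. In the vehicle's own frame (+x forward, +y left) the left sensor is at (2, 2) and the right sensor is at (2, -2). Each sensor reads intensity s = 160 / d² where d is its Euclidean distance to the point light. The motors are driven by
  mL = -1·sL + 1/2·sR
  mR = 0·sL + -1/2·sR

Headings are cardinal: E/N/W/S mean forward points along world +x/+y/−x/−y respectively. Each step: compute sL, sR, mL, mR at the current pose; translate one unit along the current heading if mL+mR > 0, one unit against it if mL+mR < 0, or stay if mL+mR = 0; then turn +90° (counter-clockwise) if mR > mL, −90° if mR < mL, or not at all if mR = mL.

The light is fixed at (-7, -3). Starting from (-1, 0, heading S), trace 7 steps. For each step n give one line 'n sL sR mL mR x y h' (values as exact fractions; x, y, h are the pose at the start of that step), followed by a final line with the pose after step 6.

n=0: pose=(-1,0,S); sL=32/13, sR=160/17; mL=496/221, mR=-80/17; mL+mR=-32/13 → advance -1; mR−mL=-1536/221 → turn -1·90°
n=1: pose=(-1,1,W); sL=8, sR=40/13; mL=-84/13, mR=-20/13; mL+mR=-8 → advance -1; mR−mL=64/13 → turn +1·90°
n=2: pose=(0,1,S); sL=32/17, sR=160/29; mL=432/493, mR=-80/29; mL+mR=-32/17 → advance -1; mR−mL=-1792/493 → turn -1·90°
n=3: pose=(0,2,W); sL=80/17, sR=80/37; mL=-2280/629, mR=-40/37; mL+mR=-80/17 → advance -1; mR−mL=1600/629 → turn +1·90°
n=4: pose=(1,2,S); sL=160/109, sR=32/9; mL=304/981, mR=-16/9; mL+mR=-160/109 → advance -1; mR−mL=-2048/981 → turn -1·90°
n=5: pose=(1,3,W); sL=40/13, sR=8/5; mL=-148/65, mR=-4/5; mL+mR=-40/13 → advance -1; mR−mL=96/65 → turn +1·90°
n=6: pose=(2,3,S); sL=160/137, sR=32/13; mL=112/1781, mR=-16/13; mL+mR=-160/137 → advance -1; mR−mL=-2304/1781 → turn -1·90°

0 32/13 160/17 496/221 -80/17 -1 0 S
1 8 40/13 -84/13 -20/13 -1 1 W
2 32/17 160/29 432/493 -80/29 0 1 S
3 80/17 80/37 -2280/629 -40/37 0 2 W
4 160/109 32/9 304/981 -16/9 1 2 S
5 40/13 8/5 -148/65 -4/5 1 3 W
6 160/137 32/13 112/1781 -16/13 2 3 S
final 2 4 W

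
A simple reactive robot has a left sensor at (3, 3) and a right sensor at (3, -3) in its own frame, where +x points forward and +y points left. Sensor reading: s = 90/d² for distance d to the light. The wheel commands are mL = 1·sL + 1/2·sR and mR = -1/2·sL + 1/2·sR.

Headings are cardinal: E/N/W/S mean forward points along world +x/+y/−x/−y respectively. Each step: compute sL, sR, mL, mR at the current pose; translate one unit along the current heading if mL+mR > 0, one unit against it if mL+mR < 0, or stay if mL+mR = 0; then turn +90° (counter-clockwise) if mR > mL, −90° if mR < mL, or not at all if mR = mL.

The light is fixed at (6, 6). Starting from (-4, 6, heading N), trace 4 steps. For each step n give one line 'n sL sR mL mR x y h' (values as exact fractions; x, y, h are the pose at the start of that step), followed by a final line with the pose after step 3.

n=0: pose=(-4,6,N); sL=45/89, sR=45/29; mL=6615/5162, mR=1350/2581; mL+mR=9315/5162 → advance +1; mR−mL=-135/178 → turn -1·90°
n=1: pose=(-4,7,E); sL=18/13, sR=90/53; mL=1539/689, mR=108/689; mL+mR=1647/689 → advance +1; mR−mL=-27/13 → turn -1·90°
n=2: pose=(-3,7,S); sL=9/4, sR=45/74; mL=189/74, mR=-243/296; mL+mR=513/296 → advance +1; mR−mL=-27/8 → turn -1·90°
n=3: pose=(-3,6,W); sL=10/17, sR=10/17; mL=15/17, mR=0; mL+mR=15/17 → advance +1; mR−mL=-15/17 → turn -1·90°

0 45/89 45/29 6615/5162 1350/2581 -4 6 N
1 18/13 90/53 1539/689 108/689 -4 7 E
2 9/4 45/74 189/74 -243/296 -3 7 S
3 10/17 10/17 15/17 0 -3 6 W
final -4 6 N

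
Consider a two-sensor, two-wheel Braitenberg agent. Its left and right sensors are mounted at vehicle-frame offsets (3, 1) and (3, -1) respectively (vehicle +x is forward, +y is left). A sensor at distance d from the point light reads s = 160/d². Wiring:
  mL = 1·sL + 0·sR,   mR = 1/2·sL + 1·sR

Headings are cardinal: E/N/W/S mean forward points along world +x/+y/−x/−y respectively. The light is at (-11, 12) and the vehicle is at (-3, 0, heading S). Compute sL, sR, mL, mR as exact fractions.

80/153 80/137 80/153 17720/20961

left sensor world pos  = (-2, -3); dL² = 306
right sensor world pos = (-4, -3); dR² = 274
sL = 160/306 = 80/153
sR = 160/274 = 80/137
mL = 1·sL + 0·sR = 80/153
mR = 1/2·sL + 1·sR = 17720/20961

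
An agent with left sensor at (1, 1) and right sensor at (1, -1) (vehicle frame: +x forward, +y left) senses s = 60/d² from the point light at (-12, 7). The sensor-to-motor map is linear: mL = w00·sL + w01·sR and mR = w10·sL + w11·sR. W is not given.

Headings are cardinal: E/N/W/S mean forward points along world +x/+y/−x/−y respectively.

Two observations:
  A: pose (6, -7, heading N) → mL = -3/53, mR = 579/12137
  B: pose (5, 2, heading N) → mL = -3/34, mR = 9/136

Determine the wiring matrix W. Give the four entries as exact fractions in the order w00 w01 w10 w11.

obs A: pose=(6,-7,N) → sL=30/229, sR=6/53, mL=-3/53, mR=579/12137
obs B: pose=(5,2,N) → sL=15/68, sR=3/17, mL=-3/34, mR=9/136
sensor matrix S = [[30/229, 6/53], [15/68, 3/17]]; det S = -45/24274
solve [mL_A; mL_B] = S·[w00; w01] and [mR_A; mR_B] = S·[w10; w11]:
  w00 = 0, w01 = -1/2, w10 = -1/2, w11 = 1

0 -1/2 -1/2 1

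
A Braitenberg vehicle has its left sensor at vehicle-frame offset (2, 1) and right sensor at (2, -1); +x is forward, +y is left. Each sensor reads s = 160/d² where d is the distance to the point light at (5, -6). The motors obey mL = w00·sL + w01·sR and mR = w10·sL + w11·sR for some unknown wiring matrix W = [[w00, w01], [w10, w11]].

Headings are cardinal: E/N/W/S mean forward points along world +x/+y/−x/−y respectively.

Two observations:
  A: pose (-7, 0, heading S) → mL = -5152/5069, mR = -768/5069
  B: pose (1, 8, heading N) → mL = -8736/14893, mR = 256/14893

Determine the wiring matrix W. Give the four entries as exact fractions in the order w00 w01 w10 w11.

obs A: pose=(-7,0,S) → sL=160/137, sR=32/37, mL=-5152/5069, mR=-768/5069
obs B: pose=(1,8,N) → sL=160/281, sR=32/53, mL=-8736/14893, mR=256/14893
sensor matrix S = [[160/137, 32/37], [160/281, 32/53]]; det S = 16056320/75492617
solve [mL_A; mL_B] = S·[w00; w01] and [mR_A; mR_B] = S·[w10; w11]:
  w00 = -1/2, w01 = -1/2, w10 = -1/2, w11 = 1/2

-1/2 -1/2 -1/2 1/2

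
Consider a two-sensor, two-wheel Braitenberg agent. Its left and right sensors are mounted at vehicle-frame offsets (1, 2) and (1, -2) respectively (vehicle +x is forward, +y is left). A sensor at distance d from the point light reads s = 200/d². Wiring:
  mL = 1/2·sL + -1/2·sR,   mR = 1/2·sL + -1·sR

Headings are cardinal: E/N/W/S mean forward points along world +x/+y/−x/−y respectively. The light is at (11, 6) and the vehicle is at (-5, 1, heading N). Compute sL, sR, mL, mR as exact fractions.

10/17 50/53 -160/901 -585/901

left sensor world pos  = (-7, 2); dL² = 340
right sensor world pos = (-3, 2); dR² = 212
sL = 200/340 = 10/17
sR = 200/212 = 50/53
mL = 1/2·sL + -1/2·sR = -160/901
mR = 1/2·sL + -1·sR = -585/901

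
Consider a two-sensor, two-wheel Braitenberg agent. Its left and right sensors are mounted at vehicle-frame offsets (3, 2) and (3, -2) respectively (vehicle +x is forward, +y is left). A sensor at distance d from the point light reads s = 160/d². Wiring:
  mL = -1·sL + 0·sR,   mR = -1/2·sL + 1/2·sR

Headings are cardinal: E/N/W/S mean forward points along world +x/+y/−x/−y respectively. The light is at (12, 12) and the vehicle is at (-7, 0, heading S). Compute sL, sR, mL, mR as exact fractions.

80/257 80/333 -80/257 -3040/85581

left sensor world pos  = (-5, -3); dL² = 514
right sensor world pos = (-9, -3); dR² = 666
sL = 160/514 = 80/257
sR = 160/666 = 80/333
mL = -1·sL + 0·sR = -80/257
mR = -1/2·sL + 1/2·sR = -3040/85581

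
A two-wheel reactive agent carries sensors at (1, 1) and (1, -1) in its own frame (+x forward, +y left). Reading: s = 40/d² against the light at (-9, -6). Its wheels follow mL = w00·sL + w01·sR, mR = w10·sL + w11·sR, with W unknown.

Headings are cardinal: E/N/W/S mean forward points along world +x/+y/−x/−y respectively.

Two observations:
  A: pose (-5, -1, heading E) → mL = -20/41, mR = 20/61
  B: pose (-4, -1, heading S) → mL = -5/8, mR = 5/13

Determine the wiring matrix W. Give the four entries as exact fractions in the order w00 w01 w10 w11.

0 -1/2 1/2 0

obs A: pose=(-5,-1,E) → sL=40/61, sR=40/41, mL=-20/41, mR=20/61
obs B: pose=(-4,-1,S) → sL=10/13, sR=5/4, mL=-5/8, mR=5/13
sensor matrix S = [[40/61, 40/41], [10/13, 5/4]]; det S = 2250/32513
solve [mL_A; mL_B] = S·[w00; w01] and [mR_A; mR_B] = S·[w10; w11]:
  w00 = 0, w01 = -1/2, w10 = 1/2, w11 = 0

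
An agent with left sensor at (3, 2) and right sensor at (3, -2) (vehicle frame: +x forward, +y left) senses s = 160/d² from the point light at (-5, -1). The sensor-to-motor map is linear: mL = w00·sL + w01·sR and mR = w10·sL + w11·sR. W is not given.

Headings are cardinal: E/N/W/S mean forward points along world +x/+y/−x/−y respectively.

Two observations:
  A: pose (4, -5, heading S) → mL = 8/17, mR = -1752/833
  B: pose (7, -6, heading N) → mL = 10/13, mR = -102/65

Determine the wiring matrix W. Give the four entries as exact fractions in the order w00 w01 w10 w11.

1/2 0 -1/2 -1

obs A: pose=(4,-5,S) → sL=16/17, sR=80/49, mL=8/17, mR=-1752/833
obs B: pose=(7,-6,N) → sL=20/13, sR=4/5, mL=10/13, mR=-102/65
sensor matrix S = [[16/17, 80/49], [20/13, 4/5]]; det S = -95232/54145
solve [mL_A; mL_B] = S·[w00; w01] and [mR_A; mR_B] = S·[w10; w11]:
  w00 = 1/2, w01 = 0, w10 = -1/2, w11 = -1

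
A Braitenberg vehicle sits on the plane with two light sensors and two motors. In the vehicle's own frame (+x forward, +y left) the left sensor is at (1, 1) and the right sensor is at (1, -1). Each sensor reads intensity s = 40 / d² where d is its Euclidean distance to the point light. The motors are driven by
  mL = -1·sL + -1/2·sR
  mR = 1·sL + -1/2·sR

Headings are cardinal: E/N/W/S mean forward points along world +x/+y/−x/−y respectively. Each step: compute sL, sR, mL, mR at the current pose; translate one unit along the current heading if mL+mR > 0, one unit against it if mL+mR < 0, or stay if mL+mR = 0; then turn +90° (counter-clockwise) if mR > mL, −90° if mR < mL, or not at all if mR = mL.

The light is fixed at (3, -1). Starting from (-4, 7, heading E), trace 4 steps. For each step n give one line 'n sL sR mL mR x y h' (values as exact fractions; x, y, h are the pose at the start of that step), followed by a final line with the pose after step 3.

n=0: pose=(-4,7,E); sL=40/117, sR=8/17; mL=-1148/1989, mR=212/1989; mL+mR=-8/17 → advance -1; mR−mL=80/117 → turn +1·90°
n=1: pose=(-5,7,N); sL=20/81, sR=4/13; mL=-422/1053, mR=98/1053; mL+mR=-4/13 → advance -1; mR−mL=40/81 → turn +1·90°
n=2: pose=(-5,6,W); sL=40/117, sR=8/29; mL=-1628/3393, mR=692/3393; mL+mR=-8/29 → advance -1; mR−mL=80/117 → turn +1·90°
n=3: pose=(-4,6,S); sL=5/9, sR=2/5; mL=-34/45, mR=16/45; mL+mR=-2/5 → advance -1; mR−mL=10/9 → turn +1·90°

0 40/117 8/17 -1148/1989 212/1989 -4 7 E
1 20/81 4/13 -422/1053 98/1053 -5 7 N
2 40/117 8/29 -1628/3393 692/3393 -5 6 W
3 5/9 2/5 -34/45 16/45 -4 6 S
final -4 7 E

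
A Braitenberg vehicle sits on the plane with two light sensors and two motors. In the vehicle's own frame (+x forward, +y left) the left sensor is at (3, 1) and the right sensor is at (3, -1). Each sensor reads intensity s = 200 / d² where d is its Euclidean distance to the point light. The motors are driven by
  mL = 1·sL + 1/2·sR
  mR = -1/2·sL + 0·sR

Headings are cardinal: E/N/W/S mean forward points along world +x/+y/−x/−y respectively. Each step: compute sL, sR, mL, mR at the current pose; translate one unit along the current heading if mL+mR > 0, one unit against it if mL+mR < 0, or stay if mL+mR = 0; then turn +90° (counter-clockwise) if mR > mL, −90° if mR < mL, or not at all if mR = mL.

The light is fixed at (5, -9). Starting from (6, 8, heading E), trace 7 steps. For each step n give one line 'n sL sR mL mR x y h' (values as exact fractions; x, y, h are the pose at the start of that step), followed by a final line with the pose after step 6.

n=0: pose=(6,8,E); sL=10/17, sR=25/34; mL=65/68, mR=-5/17; mL+mR=45/68 → advance +1; mR−mL=-5/4 → turn -1·90°
n=1: pose=(7,8,S); sL=40/41, sR=200/197; mL=11980/8077, mR=-20/41; mL+mR=8040/8077 → advance +1; mR−mL=-15920/8077 → turn -1·90°
n=2: pose=(7,7,W); sL=100/113, sR=20/29; mL=4030/3277, mR=-50/113; mL+mR=2580/3277 → advance +1; mR−mL=-5480/3277 → turn -1·90°
n=3: pose=(6,7,N); sL=200/361, sR=40/73; mL=21820/26353, mR=-100/361; mL+mR=14520/26353 → advance +1; mR−mL=-29120/26353 → turn -1·90°
n=4: pose=(6,8,E); sL=10/17, sR=25/34; mL=65/68, mR=-5/17; mL+mR=45/68 → advance +1; mR−mL=-5/4 → turn -1·90°
n=5: pose=(7,8,S); sL=40/41, sR=200/197; mL=11980/8077, mR=-20/41; mL+mR=8040/8077 → advance +1; mR−mL=-15920/8077 → turn -1·90°
n=6: pose=(7,7,W); sL=100/113, sR=20/29; mL=4030/3277, mR=-50/113; mL+mR=2580/3277 → advance +1; mR−mL=-5480/3277 → turn -1·90°

0 10/17 25/34 65/68 -5/17 6 8 E
1 40/41 200/197 11980/8077 -20/41 7 8 S
2 100/113 20/29 4030/3277 -50/113 7 7 W
3 200/361 40/73 21820/26353 -100/361 6 7 N
4 10/17 25/34 65/68 -5/17 6 8 E
5 40/41 200/197 11980/8077 -20/41 7 8 S
6 100/113 20/29 4030/3277 -50/113 7 7 W
final 6 7 N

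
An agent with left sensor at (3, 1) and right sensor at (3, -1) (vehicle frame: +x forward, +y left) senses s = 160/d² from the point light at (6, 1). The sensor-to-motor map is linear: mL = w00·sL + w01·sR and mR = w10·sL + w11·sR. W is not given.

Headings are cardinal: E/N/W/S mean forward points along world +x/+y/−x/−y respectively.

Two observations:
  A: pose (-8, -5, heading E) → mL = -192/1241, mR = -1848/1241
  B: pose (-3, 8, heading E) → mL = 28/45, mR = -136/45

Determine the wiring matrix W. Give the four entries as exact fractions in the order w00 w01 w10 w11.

obs A: pose=(-8,-5,E) → sL=80/73, sR=16/17, mL=-192/1241, mR=-1848/1241
obs B: pose=(-3,8,E) → sL=8/5, sR=20/9, mL=28/45, mR=-136/45
sensor matrix S = [[80/73, 16/17], [8/5, 20/9]]; det S = 51904/55845
solve [mL_A; mL_B] = S·[w00; w01] and [mR_A; mR_B] = S·[w10; w11]:
  w00 = -1, w01 = 1, w10 = -1/2, w11 = -1

-1 1 -1/2 -1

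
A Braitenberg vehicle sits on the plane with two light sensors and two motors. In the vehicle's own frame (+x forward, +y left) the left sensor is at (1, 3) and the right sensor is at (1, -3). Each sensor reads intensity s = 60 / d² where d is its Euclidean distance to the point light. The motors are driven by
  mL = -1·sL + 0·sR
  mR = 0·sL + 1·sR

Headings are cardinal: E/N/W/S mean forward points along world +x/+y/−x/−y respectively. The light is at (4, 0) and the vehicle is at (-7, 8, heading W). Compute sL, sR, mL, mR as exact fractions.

left sensor world pos  = (-8, 5); dL² = 169
right sensor world pos = (-8, 11); dR² = 265
sL = 60/169 = 60/169
sR = 60/265 = 12/53
mL = -1·sL + 0·sR = -60/169
mR = 0·sL + 1·sR = 12/53

60/169 12/53 -60/169 12/53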